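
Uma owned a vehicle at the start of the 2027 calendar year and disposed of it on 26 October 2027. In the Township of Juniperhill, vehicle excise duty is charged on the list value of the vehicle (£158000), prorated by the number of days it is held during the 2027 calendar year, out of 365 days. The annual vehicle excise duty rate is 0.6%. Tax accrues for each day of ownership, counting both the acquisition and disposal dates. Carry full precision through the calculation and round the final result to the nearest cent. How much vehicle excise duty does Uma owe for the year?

Days held (1 January – 26 October 2027): 299 out of 365
Tax = £158000 × 0.6% × 299/365 = £776.5808

£776.58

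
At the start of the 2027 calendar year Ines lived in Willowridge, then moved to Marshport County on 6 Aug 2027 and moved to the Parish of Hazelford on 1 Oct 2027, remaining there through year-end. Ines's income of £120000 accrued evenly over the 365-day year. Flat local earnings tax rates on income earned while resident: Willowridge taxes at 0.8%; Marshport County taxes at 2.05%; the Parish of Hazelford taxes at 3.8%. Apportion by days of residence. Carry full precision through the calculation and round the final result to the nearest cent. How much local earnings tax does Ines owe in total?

Willowridge, 1 Jan – 5 Aug 2027: 217 days → £120000 × 0.8% × 217/365 = £570.7397
Marshport County, 6 Aug – 30 Sep 2027: 56 days → £120000 × 2.05% × 56/365 = £377.4247
The Parish of Hazelford, 1 Oct – 31 Dec 2027: 92 days → £120000 × 3.8% × 92/365 = £1149.3699
Total = £2097.5342

£2097.53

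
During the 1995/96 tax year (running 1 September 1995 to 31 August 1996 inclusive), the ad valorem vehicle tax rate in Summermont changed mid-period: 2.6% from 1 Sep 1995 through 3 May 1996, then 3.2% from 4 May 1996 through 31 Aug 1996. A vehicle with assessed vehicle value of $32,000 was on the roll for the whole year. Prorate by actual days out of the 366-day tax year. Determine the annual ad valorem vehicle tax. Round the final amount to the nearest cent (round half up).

$894.95

1 Sep 1995 – 3 May 1996: 246 days at 2.6% → $32,000 × 2.6% × 246/366 = $559.2131
4 May – 31 Aug 1996: 120 days at 3.2% → $32,000 × 3.2% × 120/366 = $335.7377
Total = $894.9508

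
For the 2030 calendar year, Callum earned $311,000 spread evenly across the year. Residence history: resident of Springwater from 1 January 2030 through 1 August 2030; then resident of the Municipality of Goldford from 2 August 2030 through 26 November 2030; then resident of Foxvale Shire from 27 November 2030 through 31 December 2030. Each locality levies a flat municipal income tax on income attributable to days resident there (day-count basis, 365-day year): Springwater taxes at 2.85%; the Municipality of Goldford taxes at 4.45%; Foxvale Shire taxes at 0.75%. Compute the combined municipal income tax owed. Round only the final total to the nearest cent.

$9,832.29

Springwater, 1 January – 1 August 2030: 213 days → $311,000 × 2.85% × 213/365 = $5,172.3986
The Municipality of Goldford, 2 August – 26 November 2030: 117 days → $311,000 × 4.45% × 117/365 = $4,436.2233
Foxvale Shire, 27 November – 31 December 2030: 35 days → $311,000 × 0.75% × 35/365 = $223.6644
Total = $9,832.2863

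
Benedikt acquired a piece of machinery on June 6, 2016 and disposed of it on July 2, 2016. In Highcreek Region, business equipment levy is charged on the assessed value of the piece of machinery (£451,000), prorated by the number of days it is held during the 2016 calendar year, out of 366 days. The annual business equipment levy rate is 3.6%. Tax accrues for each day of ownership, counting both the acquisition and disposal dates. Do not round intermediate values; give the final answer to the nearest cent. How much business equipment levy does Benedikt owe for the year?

£1,197.74

Days held (June 6 – July 2, 2016): 27 out of 366
Tax = £451,000 × 3.6% × 27/366 = £1,197.7377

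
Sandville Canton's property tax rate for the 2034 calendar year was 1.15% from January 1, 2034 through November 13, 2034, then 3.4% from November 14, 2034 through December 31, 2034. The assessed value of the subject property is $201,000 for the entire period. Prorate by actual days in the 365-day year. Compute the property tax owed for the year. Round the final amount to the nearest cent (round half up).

$2,906.24

January 1 – November 13, 2034: 317 days at 1.15% → $201,000 × 1.15% × 317/365 = $2,007.5219
November 14 – December 31, 2034: 48 days at 3.4% → $201,000 × 3.4% × 48/365 = $898.7178
Total = $2,906.2397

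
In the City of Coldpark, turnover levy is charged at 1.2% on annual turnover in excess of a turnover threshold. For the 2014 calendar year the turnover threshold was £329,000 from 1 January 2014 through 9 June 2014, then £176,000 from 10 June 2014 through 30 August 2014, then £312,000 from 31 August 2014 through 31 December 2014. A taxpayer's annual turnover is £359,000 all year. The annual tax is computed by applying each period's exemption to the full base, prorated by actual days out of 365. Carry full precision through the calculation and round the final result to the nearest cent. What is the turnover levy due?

1 January – 9 June 2014: 160 days, exemption £329,000 → (£359,000 − £329,000) × 1.2% × 160/365 = £157.8082
10 June – 30 August 2014: 82 days, exemption £176,000 → (£359,000 − £176,000) × 1.2% × 82/365 = £493.3479
31 August – 31 December 2014: 123 days, exemption £312,000 → (£359,000 − £312,000) × 1.2% × 123/365 = £190.0603
Total = £841.2164

£841.22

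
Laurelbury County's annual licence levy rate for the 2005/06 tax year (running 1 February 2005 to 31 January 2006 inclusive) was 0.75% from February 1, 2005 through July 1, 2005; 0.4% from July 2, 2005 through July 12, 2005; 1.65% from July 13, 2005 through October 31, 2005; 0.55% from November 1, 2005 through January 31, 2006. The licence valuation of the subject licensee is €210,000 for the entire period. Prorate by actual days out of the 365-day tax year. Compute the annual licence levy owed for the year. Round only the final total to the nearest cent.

€2,021.75

February 1 – July 1, 2005: 151 days at 0.75% → €210,000 × 0.75% × 151/365 = €651.5753
July 2 – July 12, 2005: 11 days at 0.4% → €210,000 × 0.4% × 11/365 = €25.3151
July 13 – October 31, 2005: 111 days at 1.65% → €210,000 × 1.65% × 111/365 = €1,053.7397
November 1, 2005 – January 31, 2006: 92 days at 0.55% → €210,000 × 0.55% × 92/365 = €291.1233
Total = €2,021.7534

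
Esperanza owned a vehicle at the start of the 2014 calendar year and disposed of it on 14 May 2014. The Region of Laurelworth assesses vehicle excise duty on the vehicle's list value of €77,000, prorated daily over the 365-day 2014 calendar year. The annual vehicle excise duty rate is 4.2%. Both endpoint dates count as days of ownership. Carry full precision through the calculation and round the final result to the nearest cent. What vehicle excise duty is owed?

€1,187.28

Days held (1 January – 14 May 2014): 134 out of 365
Tax = €77,000 × 4.2% × 134/365 = €1,187.2767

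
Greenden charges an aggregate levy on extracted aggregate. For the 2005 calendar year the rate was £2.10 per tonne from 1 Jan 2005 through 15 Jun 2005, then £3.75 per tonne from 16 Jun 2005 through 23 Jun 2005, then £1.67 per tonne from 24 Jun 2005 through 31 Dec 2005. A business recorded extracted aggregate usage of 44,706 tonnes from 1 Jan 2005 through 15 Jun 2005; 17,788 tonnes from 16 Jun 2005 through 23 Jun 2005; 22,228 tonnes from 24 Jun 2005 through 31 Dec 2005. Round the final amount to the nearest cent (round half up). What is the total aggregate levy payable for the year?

1 Jan – 15 Jun 2005: 44,706 tonnes at £2.10/tonne → £93,882.60
16 Jun – 23 Jun 2005: 17,788 tonnes at £3.75/tonne → £66,705.00
24 Jun – 31 Dec 2005: 22,228 tonnes at £1.67/tonne → £37,120.76

£197,708.36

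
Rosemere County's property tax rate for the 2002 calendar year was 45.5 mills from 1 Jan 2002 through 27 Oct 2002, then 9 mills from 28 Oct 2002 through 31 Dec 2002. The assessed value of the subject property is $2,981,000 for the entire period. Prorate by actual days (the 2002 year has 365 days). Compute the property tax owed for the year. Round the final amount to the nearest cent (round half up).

1 Jan – 27 Oct 2002: 300 days at 45.5 mills → $2,981,000 × 4.55% × 300/365 = $111,481.2329
28 Oct – 31 Dec 2002: 65 days at 9 mills → $2,981,000 × 0.9% × 65/365 = $4,777.7671
Total = $116,259.0000

$116,259.00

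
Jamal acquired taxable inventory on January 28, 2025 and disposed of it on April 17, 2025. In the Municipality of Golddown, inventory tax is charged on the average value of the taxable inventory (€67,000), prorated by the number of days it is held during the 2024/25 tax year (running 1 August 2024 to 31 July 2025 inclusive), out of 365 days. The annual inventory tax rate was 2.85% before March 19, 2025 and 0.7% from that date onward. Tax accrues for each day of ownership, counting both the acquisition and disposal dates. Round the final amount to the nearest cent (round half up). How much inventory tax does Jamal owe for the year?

€300.12

January 28 – March 18, 2025: 50 days at 2.85% → €67,000 × 2.85% × 50/365 = €261.5753
March 19 – April 17, 2025: 30 days at 0.7% → €67,000 × 0.7% × 30/365 = €38.5479
Total = €300.1233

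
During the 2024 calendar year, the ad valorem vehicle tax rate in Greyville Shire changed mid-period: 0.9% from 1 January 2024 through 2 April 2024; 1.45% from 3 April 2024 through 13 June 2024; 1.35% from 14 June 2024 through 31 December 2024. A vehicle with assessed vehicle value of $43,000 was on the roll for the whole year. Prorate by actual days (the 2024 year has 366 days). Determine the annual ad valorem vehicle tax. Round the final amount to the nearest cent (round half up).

$539.79

1 January – 2 April 2024: 93 days at 0.9% → $43,000 × 0.9% × 93/366 = $98.3361
3 April – 13 June 2024: 72 days at 1.45% → $43,000 × 1.45% × 72/366 = $122.6557
14 June – 31 December 2024: 201 days at 1.35% → $43,000 × 1.35% × 201/366 = $318.7992
Total = $539.7910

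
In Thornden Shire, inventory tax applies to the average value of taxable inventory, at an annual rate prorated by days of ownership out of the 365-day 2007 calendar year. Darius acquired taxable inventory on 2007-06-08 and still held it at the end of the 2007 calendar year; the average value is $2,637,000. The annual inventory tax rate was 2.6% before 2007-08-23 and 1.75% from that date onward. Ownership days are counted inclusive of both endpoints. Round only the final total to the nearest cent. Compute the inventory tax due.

2007-06-08 to 2007-08-22: 76 days at 2.6% → $2,637,000 × 2.6% × 76/365 = $14,275.9233
2007-08-23 to 2007-12-31: 131 days at 1.75% → $2,637,000 × 1.75% × 131/365 = $16,562.5274
Total = $30,838.4507

$30,838.45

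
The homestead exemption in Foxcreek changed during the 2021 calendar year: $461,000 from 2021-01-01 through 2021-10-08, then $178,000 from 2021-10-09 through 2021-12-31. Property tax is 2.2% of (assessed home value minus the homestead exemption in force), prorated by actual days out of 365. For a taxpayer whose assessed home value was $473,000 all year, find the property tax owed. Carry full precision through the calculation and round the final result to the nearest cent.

2021-01-01 to 2021-10-08: 281 days, exemption $461,000 → ($473,000 − $461,000) × 2.2% × 281/365 = $203.2438
2021-10-09 to 2021-12-31: 84 days, exemption $178,000 → ($473,000 − $178,000) × 2.2% × 84/365 = $1,493.5890
Total = $1,696.8329

$1,696.83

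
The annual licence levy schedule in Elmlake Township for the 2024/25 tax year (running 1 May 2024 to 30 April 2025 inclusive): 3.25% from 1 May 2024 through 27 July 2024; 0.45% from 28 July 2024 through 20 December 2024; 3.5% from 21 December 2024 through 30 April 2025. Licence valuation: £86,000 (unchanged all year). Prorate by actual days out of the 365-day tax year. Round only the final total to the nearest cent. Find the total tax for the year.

£1,908.96

1 May – 27 July 2024: 88 days at 3.25% → £86,000 × 3.25% × 88/365 = £673.8630
28 July – 20 December 2024: 146 days at 0.45% → £86,000 × 0.45% × 146/365 = £154.8000
21 December 2024 – 30 April 2025: 131 days at 3.5% → £86,000 × 3.5% × 131/365 = £1,080.3014
Total = £1,908.9644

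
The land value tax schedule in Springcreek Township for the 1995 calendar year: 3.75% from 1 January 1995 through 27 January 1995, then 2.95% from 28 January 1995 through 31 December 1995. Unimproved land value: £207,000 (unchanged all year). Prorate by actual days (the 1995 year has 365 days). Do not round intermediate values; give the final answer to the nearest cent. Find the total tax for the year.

£6,229.00

1 January – 27 January 1995: 27 days at 3.75% → £207,000 × 3.75% × 27/365 = £574.2123
28 January – 31 December 1995: 338 days at 2.95% → £207,000 × 2.95% × 338/365 = £5,654.7863
Total = £6,228.9986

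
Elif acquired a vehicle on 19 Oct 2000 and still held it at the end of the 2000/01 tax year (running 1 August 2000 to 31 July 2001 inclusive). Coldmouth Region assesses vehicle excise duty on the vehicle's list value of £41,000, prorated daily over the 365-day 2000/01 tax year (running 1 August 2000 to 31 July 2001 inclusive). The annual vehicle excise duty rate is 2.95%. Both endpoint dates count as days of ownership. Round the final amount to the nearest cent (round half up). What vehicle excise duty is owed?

Days held (19 Oct 2000 – 31 Jul 2001): 286 out of 365
Tax = £41,000 × 2.95% × 286/365 = £947.7178

£947.72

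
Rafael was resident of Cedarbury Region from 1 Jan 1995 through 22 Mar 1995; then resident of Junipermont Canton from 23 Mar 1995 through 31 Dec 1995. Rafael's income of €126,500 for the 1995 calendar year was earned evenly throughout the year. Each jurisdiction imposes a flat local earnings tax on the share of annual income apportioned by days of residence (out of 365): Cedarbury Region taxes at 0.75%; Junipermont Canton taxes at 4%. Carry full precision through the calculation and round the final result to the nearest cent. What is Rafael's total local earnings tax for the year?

€4,147.64

Cedarbury Region, 1 Jan – 22 Mar 1995: 81 days → €126,500 × 0.75% × 81/365 = €210.5445
Junipermont Canton, 23 Mar – 31 Dec 1995: 284 days → €126,500 × 4% × 284/365 = €3,937.0959
Total = €4,147.6404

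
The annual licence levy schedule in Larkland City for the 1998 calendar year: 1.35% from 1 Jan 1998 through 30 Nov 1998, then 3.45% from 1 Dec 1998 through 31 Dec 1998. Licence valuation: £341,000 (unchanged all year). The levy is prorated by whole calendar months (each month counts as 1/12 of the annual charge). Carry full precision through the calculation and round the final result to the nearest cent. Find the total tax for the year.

1 Jan – 30 Nov 1998: 11 months at 1.35% → £341,000 × 1.35% × 11/12 = £4,219.8750
1 Dec – 31 Dec 1998: 1 month at 3.45% → £341,000 × 3.45% × 1/12 = £980.3750
Total = £5,200.2500

£5,200.25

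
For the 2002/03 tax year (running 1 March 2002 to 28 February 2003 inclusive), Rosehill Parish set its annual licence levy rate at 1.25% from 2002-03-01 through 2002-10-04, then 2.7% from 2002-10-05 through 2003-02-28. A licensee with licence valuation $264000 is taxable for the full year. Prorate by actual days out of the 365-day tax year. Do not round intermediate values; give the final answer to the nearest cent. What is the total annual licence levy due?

$4841.69

2002-03-01 to 2002-10-04: 218 days at 1.25% → $264000 × 1.25% × 218/365 = $1970.9589
2002-10-05 to 2003-02-28: 147 days at 2.7% → $264000 × 2.7% × 147/365 = $2870.7288
Total = $4841.6877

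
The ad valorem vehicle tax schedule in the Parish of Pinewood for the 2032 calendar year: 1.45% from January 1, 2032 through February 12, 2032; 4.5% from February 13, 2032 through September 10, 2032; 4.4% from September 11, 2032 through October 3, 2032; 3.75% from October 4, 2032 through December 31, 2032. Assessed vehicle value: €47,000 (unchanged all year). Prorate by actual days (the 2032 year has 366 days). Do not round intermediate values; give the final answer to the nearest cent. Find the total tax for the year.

January 1 – February 12, 2032: 43 days at 1.45% → €47,000 × 1.45% × 43/366 = €80.0669
February 13 – September 10, 2032: 211 days at 4.5% → €47,000 × 4.5% × 211/366 = €1,219.3033
September 11 – October 3, 2032: 23 days at 4.4% → €47,000 × 4.4% × 23/366 = €129.9563
October 4 – December 31, 2032: 89 days at 3.75% → €47,000 × 3.75% × 89/366 = €428.5861
Total = €1,857.9126

€1,857.91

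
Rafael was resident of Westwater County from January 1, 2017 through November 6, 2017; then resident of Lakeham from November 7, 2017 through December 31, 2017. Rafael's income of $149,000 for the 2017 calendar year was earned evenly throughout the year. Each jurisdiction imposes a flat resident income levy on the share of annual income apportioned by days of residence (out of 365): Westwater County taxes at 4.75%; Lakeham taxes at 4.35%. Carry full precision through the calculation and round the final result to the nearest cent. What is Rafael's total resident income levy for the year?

$6,987.69

Westwater County, January 1 – November 6, 2017: 310 days → $149,000 × 4.75% × 310/365 = $6,011.0274
Lakeham, November 7 – December 31, 2017: 55 days → $149,000 × 4.35% × 55/365 = $976.6644
Total = $6,987.6918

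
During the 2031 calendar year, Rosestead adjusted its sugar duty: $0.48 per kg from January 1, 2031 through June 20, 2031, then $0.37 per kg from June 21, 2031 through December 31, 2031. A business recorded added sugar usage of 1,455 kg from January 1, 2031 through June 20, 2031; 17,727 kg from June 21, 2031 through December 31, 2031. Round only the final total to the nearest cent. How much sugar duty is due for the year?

January 1 – June 20, 2031: 1,455 kg at $0.48/kg → $698.40
June 21 – December 31, 2031: 17,727 kg at $0.37/kg → $6,558.99

$7,257.39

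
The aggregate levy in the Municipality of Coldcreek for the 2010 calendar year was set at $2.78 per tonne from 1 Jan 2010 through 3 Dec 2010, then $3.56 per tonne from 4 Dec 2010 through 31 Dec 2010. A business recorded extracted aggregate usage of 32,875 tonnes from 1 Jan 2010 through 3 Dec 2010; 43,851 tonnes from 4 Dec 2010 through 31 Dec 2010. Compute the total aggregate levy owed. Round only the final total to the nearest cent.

$247,502.06

1 Jan – 3 Dec 2010: 32,875 tonnes at $2.78/tonne → $91,392.50
4 Dec – 31 Dec 2010: 43,851 tonnes at $3.56/tonne → $156,109.56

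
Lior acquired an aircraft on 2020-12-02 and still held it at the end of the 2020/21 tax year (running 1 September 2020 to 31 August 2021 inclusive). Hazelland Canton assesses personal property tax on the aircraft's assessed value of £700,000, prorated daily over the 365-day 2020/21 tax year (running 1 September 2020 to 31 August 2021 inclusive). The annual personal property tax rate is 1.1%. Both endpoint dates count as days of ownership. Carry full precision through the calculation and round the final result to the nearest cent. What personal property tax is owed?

Days held (2020-12-02 to 2021-08-31): 273 out of 365
Tax = £700,000 × 1.1% × 273/365 = £5,759.1781

£5,759.18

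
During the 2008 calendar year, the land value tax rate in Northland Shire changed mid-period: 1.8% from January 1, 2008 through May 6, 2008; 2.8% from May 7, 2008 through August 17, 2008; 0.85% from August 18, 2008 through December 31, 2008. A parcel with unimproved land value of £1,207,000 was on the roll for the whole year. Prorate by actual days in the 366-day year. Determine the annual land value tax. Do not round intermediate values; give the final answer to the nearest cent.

£20,861.97

January 1 – May 6, 2008: 127 days at 1.8% → £1,207,000 × 1.8% × 127/366 = £7,538.8033
May 7 – August 17, 2008: 103 days at 2.8% → £1,207,000 × 2.8% × 103/366 = £9,510.8962
August 18 – December 31, 2008: 136 days at 0.85% → £1,207,000 × 0.85% × 136/366 = £3,812.2732
Total = £20,861.9727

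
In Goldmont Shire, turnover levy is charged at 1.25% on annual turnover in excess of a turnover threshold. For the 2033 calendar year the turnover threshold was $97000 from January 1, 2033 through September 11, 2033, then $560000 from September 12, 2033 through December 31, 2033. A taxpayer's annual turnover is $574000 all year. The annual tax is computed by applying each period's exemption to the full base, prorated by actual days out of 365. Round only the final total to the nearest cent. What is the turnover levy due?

$4202.47

January 1 – September 11, 2033: 254 days, exemption $97000 → ($574000 − $97000) × 1.25% × 254/365 = $4149.2466
September 12 – December 31, 2033: 111 days, exemption $560000 → ($574000 − $560000) × 1.25% × 111/365 = $53.2192
Total = $4202.4658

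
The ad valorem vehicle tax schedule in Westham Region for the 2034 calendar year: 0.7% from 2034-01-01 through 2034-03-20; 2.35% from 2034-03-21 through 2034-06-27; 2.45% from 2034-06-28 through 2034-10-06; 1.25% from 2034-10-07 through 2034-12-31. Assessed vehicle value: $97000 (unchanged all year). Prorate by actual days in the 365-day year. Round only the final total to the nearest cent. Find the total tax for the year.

2034-01-01 to 2034-03-20: 79 days at 0.7% → $97000 × 0.7% × 79/365 = $146.9616
2034-03-21 to 2034-06-27: 99 days at 2.35% → $97000 × 2.35% × 99/365 = $618.2753
2034-06-28 to 2034-10-06: 101 days at 2.45% → $97000 × 2.45% × 101/365 = $657.6068
2034-10-07 to 2034-12-31: 86 days at 1.25% → $97000 × 1.25% × 86/365 = $285.6849
Total = $1708.5288

$1708.53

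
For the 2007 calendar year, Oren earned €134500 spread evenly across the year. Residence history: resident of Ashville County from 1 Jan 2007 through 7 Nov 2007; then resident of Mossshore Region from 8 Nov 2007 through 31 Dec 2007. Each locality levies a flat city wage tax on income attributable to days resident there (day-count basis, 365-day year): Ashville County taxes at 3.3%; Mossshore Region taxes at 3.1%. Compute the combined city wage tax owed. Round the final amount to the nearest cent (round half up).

€4398.70

Ashville County, 1 Jan – 7 Nov 2007: 311 days → €134500 × 3.3% × 311/365 = €3781.8452
Mossshore Region, 8 Nov – 31 Dec 2007: 54 days → €134500 × 3.1% × 54/365 = €616.8575
Total = €4398.7027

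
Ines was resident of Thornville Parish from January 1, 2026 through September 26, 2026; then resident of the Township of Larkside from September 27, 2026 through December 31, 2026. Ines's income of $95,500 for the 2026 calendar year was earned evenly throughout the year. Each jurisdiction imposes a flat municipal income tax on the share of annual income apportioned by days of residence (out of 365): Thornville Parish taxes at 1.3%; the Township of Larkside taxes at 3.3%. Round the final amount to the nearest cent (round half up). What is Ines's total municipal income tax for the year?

Thornville Parish, January 1 – September 26, 2026: 269 days → $95,500 × 1.3% × 269/365 = $914.9685
The Township of Larkside, September 27 – December 31, 2026: 96 days → $95,500 × 3.3% × 96/365 = $828.8877
Total = $1,743.8562

$1,743.86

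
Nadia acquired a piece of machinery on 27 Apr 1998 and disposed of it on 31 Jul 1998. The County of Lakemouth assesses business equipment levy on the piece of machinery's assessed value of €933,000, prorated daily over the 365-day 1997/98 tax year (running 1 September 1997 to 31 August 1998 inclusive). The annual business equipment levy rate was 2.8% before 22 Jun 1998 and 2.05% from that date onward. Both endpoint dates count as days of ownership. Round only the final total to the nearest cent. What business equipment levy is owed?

27 Apr – 21 Jun 1998: 56 days at 2.8% → €933,000 × 2.8% × 56/365 = €4,008.0658
22 Jun – 31 Jul 1998: 40 days at 2.05% → €933,000 × 2.05% × 40/365 = €2,096.0548
Total = €6,104.1205

€6,104.12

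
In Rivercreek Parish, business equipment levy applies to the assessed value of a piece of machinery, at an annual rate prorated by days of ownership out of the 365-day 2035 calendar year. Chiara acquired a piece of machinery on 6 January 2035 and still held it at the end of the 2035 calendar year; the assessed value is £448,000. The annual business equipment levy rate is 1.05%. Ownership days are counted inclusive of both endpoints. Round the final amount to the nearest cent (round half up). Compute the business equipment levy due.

Days held (6 January – 31 December 2035): 360 out of 365
Tax = £448,000 × 1.05% × 360/365 = £4,639.5616

£4,639.56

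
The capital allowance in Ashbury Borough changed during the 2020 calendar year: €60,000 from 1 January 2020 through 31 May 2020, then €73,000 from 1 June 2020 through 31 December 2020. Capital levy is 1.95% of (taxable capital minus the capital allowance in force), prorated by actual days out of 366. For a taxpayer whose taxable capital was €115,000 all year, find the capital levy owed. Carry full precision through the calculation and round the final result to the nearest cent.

€924.28

1 January – 31 May 2020: 152 days, exemption €60,000 → (€115,000 − €60,000) × 1.95% × 152/366 = €445.4098
1 June – 31 December 2020: 214 days, exemption €73,000 → (€115,000 − €73,000) × 1.95% × 214/366 = €478.8689
Total = €924.2787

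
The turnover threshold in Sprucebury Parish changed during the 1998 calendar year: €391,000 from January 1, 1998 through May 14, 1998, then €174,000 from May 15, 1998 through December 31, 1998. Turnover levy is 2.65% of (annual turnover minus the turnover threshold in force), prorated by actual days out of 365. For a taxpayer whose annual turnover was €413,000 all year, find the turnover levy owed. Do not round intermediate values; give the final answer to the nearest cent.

January 1 – May 14, 1998: 134 days, exemption €391,000 → (€413,000 − €391,000) × 2.65% × 134/365 = €214.0329
May 15 – December 31, 1998: 231 days, exemption €174,000 → (€413,000 − €174,000) × 2.65% × 231/365 = €4,008.3247
Total = €4,222.3575

€4,222.36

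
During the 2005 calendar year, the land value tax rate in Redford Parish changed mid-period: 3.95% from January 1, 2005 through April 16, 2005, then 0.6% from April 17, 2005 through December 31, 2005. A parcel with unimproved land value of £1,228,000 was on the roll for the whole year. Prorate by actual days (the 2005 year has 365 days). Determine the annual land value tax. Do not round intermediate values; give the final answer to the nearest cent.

January 1 – April 16, 2005: 106 days at 3.95% → £1,228,000 × 3.95% × 106/365 = £14,086.6740
April 17 – December 31, 2005: 259 days at 0.6% → £1,228,000 × 0.6% × 259/365 = £5,228.2521
Total = £19,314.9260

£19,314.93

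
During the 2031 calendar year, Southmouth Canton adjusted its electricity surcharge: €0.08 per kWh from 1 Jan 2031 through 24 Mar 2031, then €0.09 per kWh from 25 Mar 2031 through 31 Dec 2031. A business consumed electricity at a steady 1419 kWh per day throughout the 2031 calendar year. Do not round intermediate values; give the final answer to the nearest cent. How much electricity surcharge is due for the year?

1 Jan – 24 Mar 2031: 83 days × 1419 kWh/day = 117,777 kWh at €0.08/kWh → €9,422.16
25 Mar – 31 Dec 2031: 282 days × 1419 kWh/day = 400,158 kWh at €0.09/kWh → €36,014.22

€45,436.38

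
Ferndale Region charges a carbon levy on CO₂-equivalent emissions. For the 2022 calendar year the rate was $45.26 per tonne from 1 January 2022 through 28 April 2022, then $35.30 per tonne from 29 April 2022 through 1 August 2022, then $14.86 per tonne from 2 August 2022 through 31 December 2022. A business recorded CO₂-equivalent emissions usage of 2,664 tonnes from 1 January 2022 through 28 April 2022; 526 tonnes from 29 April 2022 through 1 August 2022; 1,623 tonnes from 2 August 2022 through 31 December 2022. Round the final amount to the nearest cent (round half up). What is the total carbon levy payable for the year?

1 January – 28 April 2022: 2,664 tonnes at $45.26/tonne → $120572.64
29 April – 1 August 2022: 526 tonnes at $35.30/tonne → $18567.80
2 August – 31 December 2022: 1,623 tonnes at $14.86/tonne → $24117.78

$163258.22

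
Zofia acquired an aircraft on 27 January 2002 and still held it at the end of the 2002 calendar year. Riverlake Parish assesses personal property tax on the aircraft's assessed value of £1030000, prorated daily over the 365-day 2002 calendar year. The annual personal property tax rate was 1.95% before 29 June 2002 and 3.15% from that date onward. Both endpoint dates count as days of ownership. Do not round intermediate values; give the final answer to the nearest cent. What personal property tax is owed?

£24952.81

27 January – 28 June 2002: 153 days at 1.95% → £1030000 × 1.95% × 153/365 = £8419.1918
29 June – 31 December 2002: 186 days at 3.15% → £1030000 × 3.15% × 186/365 = £16533.6164
Total = £24952.8082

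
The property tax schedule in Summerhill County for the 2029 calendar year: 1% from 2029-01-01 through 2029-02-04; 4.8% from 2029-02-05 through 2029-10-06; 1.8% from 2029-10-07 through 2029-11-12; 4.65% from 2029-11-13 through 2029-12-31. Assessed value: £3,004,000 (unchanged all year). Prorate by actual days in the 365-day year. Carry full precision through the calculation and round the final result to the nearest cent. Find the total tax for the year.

£123,505.55

2029-01-01 to 2029-02-04: 35 days at 1% → £3,004,000 × 1% × 35/365 = £2,880.5479
2029-02-05 to 2029-10-06: 244 days at 4.8% → £3,004,000 × 4.8% × 244/365 = £96,391.3644
2029-10-07 to 2029-11-12: 37 days at 1.8% → £3,004,000 × 1.8% × 37/365 = £5,481.2712
2029-11-13 to 2029-12-31: 49 days at 4.65% → £3,004,000 × 4.65% × 49/365 = £18,752.3671
Total = £123,505.5507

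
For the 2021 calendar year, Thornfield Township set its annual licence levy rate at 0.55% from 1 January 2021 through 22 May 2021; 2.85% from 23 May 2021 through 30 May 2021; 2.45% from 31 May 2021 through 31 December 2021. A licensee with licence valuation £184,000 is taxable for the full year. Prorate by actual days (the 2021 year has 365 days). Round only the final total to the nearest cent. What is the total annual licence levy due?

1 January – 22 May 2021: 142 days at 0.55% → £184,000 × 0.55% × 142/365 = £393.7096
23 May – 30 May 2021: 8 days at 2.85% → £184,000 × 2.85% × 8/365 = £114.9370
31 May – 31 December 2021: 215 days at 2.45% → £184,000 × 2.45% × 215/365 = £2,655.3973
Total = £3,164.0438

£3,164.04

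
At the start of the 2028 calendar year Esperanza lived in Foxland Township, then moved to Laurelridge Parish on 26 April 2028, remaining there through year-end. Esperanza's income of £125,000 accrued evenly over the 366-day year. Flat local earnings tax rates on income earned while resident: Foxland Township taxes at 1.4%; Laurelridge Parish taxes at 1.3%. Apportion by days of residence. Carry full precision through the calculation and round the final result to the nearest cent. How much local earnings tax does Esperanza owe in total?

Foxland Township, 1 January – 25 April 2028: 116 days → £125,000 × 1.4% × 116/366 = £554.6448
Laurelridge Parish, 26 April – 31 December 2028: 250 days → £125,000 × 1.3% × 250/366 = £1,109.9727
Total = £1,664.6175

£1,664.62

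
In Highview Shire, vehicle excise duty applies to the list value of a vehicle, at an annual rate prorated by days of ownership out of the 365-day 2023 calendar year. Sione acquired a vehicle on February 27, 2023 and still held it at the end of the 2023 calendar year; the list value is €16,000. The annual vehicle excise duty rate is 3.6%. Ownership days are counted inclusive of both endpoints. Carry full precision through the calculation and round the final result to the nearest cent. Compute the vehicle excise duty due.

€486.05

Days held (February 27 – December 31, 2023): 308 out of 365
Tax = €16,000 × 3.6% × 308/365 = €486.0493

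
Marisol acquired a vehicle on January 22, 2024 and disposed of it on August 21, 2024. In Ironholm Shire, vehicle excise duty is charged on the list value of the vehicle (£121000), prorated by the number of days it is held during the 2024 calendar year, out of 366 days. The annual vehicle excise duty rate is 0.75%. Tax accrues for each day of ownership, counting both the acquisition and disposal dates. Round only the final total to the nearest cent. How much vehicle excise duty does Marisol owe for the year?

Days held (January 22 – August 21, 2024): 213 out of 366
Tax = £121000 × 0.75% × 213/366 = £528.1352

£528.14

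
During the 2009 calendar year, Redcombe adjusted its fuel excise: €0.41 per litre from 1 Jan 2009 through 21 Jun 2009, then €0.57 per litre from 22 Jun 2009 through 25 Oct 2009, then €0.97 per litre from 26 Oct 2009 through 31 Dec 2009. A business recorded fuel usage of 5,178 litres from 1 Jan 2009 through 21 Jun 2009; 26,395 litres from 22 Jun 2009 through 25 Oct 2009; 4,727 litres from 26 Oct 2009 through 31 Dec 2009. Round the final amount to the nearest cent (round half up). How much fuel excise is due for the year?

1 Jan – 21 Jun 2009: 5,178 litres at €0.41/litre → €2122.98
22 Jun – 25 Oct 2009: 26,395 litres at €0.57/litre → €15045.15
26 Oct – 31 Dec 2009: 4,727 litres at €0.97/litre → €4585.19

€21753.32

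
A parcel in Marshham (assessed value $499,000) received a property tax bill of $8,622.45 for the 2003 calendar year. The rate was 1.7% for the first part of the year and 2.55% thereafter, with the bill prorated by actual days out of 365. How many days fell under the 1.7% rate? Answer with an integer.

Let d = days at the first rate; then 365 − d days at the second rate.
$499,000 × [1.7%·d + 2.55%·(365−d)] / 365 = $8,622.45
Solving gives d = 353, so the new rate took effect on 20 Dec 2003.

353 days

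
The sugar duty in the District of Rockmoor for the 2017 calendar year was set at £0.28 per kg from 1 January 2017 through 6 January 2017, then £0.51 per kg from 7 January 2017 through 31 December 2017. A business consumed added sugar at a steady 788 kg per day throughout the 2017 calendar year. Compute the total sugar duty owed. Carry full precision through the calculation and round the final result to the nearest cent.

1 January – 6 January 2017: 6 days × 788 kg/day = 4,728 kg at £0.28/kg → £1323.84
7 January – 31 December 2017: 359 days × 788 kg/day = 282,892 kg at £0.51/kg → £144274.92

£145598.76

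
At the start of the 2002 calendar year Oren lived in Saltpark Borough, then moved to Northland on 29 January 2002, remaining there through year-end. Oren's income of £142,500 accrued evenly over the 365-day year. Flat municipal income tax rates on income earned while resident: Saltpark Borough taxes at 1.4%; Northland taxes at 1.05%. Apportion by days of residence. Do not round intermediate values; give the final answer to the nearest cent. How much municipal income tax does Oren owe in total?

Saltpark Borough, 1 January – 28 January 2002: 28 days → £142,500 × 1.4% × 28/365 = £153.0411
Northland, 29 January – 31 December 2002: 337 days → £142,500 × 1.05% × 337/365 = £1,381.4692
Total = £1,534.5103

£1,534.51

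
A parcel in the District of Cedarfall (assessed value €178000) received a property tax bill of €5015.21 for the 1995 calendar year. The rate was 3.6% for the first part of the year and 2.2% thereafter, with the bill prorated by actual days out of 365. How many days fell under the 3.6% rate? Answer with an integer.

161 days

Let d = days at the first rate; then 365 − d days at the second rate.
€178000 × [3.6%·d + 2.2%·(365−d)] / 365 = €5015.21
Solving gives d = 161, so the new rate took effect on June 11, 1995.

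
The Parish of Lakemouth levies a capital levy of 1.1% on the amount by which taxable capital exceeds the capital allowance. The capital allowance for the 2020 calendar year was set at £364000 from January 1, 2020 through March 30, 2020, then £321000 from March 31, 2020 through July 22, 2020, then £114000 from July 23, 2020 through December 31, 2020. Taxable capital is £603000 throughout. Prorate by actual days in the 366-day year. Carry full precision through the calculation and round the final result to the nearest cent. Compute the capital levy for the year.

£3993.54

January 1 – March 30, 2020: 90 days, exemption £364000 → (£603000 − £364000) × 1.1% × 90/366 = £646.4754
March 31 – July 22, 2020: 114 days, exemption £321000 → (£603000 − £321000) × 1.1% × 114/366 = £966.1967
July 23 – December 31, 2020: 162 days, exemption £114000 → (£603000 − £114000) × 1.1% × 162/366 = £2380.8689
Total = £3993.5410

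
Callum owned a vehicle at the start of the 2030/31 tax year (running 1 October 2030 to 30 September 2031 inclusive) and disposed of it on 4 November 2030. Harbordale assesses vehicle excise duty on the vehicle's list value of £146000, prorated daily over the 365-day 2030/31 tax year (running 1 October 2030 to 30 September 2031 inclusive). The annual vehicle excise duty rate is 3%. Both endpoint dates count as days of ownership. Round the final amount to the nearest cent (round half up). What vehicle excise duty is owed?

Days held (1 October – 4 November 2030): 35 out of 365
Tax = £146000 × 3% × 35/365 = £420.0000

£420.00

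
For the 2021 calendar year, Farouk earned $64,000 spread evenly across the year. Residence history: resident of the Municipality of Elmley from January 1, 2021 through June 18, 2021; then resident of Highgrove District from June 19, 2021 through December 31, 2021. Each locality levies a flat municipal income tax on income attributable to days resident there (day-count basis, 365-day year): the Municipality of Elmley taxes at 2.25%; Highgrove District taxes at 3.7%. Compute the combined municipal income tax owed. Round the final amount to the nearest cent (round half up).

The Municipality of Elmley, January 1 – June 18, 2021: 169 days → $64,000 × 2.25% × 169/365 = $666.7397
Highgrove District, June 19 – December 31, 2021: 196 days → $64,000 × 3.7% × 196/365 = $1,271.5836
Total = $1,938.3233

$1,938.32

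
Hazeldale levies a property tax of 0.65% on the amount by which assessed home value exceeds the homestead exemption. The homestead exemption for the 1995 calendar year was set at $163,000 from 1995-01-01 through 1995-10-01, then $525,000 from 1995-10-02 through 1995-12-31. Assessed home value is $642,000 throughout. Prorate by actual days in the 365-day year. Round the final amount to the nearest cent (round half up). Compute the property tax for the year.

1995-01-01 to 1995-10-01: 274 days, exemption $163,000 → ($642,000 − $163,000) × 0.65% × 274/365 = $2,337.2575
1995-10-02 to 1995-12-31: 91 days, exemption $525,000 → ($642,000 − $525,000) × 0.65% × 91/365 = $189.6041
Total = $2,526.8616

$2,526.86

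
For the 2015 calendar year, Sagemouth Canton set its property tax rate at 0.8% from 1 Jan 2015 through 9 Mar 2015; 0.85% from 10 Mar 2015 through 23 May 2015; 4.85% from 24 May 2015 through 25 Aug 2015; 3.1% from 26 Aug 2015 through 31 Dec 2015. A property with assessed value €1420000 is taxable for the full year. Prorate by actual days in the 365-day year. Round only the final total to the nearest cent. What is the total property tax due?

1 Jan – 9 Mar 2015: 68 days at 0.8% → €1420000 × 0.8% × 68/365 = €2116.3836
10 Mar – 23 May 2015: 75 days at 0.85% → €1420000 × 0.85% × 75/365 = €2480.1370
24 May – 25 Aug 2015: 94 days at 4.85% → €1420000 × 4.85% × 94/365 = €17736.3836
26 Aug – 31 Dec 2015: 128 days at 3.1% → €1420000 × 3.1% × 128/365 = €15437.1507
Total = €37770.0548

€37770.05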